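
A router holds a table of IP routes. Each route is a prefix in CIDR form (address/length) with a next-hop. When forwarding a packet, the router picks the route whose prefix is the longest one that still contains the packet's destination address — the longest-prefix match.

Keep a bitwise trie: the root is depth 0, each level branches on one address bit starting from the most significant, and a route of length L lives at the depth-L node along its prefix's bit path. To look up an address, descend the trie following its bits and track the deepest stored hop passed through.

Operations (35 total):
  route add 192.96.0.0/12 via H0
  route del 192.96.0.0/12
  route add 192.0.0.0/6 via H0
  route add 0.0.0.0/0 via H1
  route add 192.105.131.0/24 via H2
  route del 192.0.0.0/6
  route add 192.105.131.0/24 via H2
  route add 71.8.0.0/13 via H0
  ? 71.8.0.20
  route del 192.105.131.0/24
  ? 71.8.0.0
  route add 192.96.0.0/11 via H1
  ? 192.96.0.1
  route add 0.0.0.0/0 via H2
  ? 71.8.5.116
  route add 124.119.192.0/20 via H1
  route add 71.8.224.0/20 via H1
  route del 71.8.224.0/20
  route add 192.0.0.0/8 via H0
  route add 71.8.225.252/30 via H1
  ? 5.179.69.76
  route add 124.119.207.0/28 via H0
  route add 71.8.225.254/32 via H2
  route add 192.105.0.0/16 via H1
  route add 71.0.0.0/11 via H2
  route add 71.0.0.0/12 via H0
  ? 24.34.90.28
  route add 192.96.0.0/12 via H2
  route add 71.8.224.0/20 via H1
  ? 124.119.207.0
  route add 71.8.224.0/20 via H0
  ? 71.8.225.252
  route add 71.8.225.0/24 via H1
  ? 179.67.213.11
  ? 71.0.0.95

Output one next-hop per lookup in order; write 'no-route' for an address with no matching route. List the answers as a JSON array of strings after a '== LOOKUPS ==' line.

Apply in order:
  add 192.96.0.0/12 -> H0 at depth 12
  - 192.96.0.0/12 clear@12
  add 192.0.0.0/6 -> H0 at depth 6
  add 0.0.0.0/0 -> H1 at depth 0
  add 192.105.131.0/24 -> H2 at depth 24
  - 192.0.0.0/6 clear@6
  add 192.105.131.0/24 -> H2 at depth 24
  add 71.8.0.0/13 -> H0 at depth 13
  lookup 71.8.0.20: bits 0100011100001 walk d0:H1→d1:-→d2:-→d3:-→d4:-→d5:-→d6:-→d7:-→d8:-→d9:-→d10:-→d11:-→d12:-→d13:H0 -> H0
  - 192.105.131.0/24 clear@24
  lookup 71.8.0.0: bits 0100011100001 walk d0:H1→d1:-→d2:-→d3:-→d4:-→d5:-→d6:-→d7:-→d8:-→d9:-→d10:-→d11:-→d12:-→d13:H0 -> H0
  add 192.96.0.0/11 -> H1 at depth 11
  lookup 192.96.0.1: bits 110000000110 walk d0:H1→d1:-→d2:-→d3:-→d4:-→d5:-→d6:-→d7:-→d8:-→d9:-→d10:-→d11:H1→d12:- -> H1
  add 0.0.0.0/0 -> H2 at depth 0
  lookup 71.8.5.116: bits 0100011100001 walk d0:H2→d1:-→d2:-→d3:-→d4:-→d5:-→d6:-→d7:-→d8:-→d9:-→d10:-→d11:-→d12:-→d13:H0 -> H0
  add 124.119.192.0/20 -> H1 at depth 20
  add 71.8.224.0/20 -> H1 at depth 20
  - 71.8.224.0/20 clear@20
  add 192.0.0.0/8 -> H0 at depth 8
  add 71.8.225.252/30 -> H1 at depth 30
  lookup 5.179.69.76: bits 0 walk d0:H2→d1:- -> H2
  add 124.119.207.0/28 -> H0 at depth 28
  add 71.8.225.254/32 -> H2 at depth 32
  add 192.105.0.0/16 -> H1 at depth 16
  add 71.0.0.0/11 -> H2 at depth 11
  add 71.0.0.0/12 -> H0 at depth 12
  lookup 24.34.90.28: bits 0 walk d0:H2→d1:- -> H2
  add 192.96.0.0/12 -> H2 at depth 12
  add 71.8.224.0/20 -> H1 at depth 20
  lookup 124.119.207.0: bits 0111110001110111110011110000 walk d0:H2→d1:-→d2:-→d3:-→d4:-→d5:-→d6:-→d7:-→d8:-→d9:-→d10:-→d11:-→d12:-→d13:-→d14:-→d15:-→d16:-→d17:-→d18:-→d19:-→d20:H1→d21:-→d22:-→d23:-→d24:-→d25:-→d26:-→d27:-→d28:H0 -> H0
  add 71.8.224.0/20 -> H0 at depth 20
  lookup 71.8.225.252: bits 010001110000100011100001111111 walk d0:H2→d1:-→d2:-→d3:-→d4:-→d5:-→d6:-→d7:-→d8:-→d9:-→d10:-→d11:H2→d12:H0→d13:H0→d14:-→d15:-→d16:-→d17:-→d18:-→d19:-→d20:H0→d21:-→d22:-→d23:-→d24:-→d25:-→d26:-→d27:-→d28:-→d29:-→d30:H1 -> H1
  add 71.8.225.0/24 -> H1 at depth 24
  lookup 179.67.213.11: bits 1 walk d0:H2→d1:- -> H2
  lookup 71.0.0.95: bits 010001110000 walk d0:H2→d1:-→d2:-→d3:-→d4:-→d5:-→d6:-→d7:-→d8:-→d9:-→d10:-→d11:H2→d12:H0 -> H0

== LOOKUPS ==
["H0","H0","H1","H0","H2","H2","H0","H1","H2","H0"]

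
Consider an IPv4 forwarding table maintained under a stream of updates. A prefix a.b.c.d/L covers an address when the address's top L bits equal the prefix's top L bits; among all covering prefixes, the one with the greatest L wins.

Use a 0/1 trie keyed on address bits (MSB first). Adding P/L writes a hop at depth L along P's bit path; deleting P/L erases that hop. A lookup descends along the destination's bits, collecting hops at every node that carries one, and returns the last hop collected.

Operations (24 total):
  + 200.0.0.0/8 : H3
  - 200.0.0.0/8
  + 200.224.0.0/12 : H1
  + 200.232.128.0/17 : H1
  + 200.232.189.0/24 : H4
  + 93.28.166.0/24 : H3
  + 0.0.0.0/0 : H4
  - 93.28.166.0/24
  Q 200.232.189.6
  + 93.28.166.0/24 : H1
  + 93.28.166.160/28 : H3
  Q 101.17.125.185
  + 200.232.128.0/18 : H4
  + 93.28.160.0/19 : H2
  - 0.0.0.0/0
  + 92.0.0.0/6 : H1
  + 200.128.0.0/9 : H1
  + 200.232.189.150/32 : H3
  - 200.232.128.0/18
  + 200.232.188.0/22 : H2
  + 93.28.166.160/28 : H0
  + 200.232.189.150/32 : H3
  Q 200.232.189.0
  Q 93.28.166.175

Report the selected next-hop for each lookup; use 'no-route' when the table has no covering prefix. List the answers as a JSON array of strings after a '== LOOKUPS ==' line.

Trace:
  add 200.0.0.0/8 -> H3 at depth 8
  - 200.0.0.0/8 clear@8
  add 200.224.0.0/12 -> H1 at depth 12
  add 200.232.128.0/17 -> H1 at depth 17
  add 200.232.189.0/24 -> H4 at depth 24
  add 93.28.166.0/24 -> H3 at depth 24
  add 0.0.0.0/0 -> H4 at depth 0
  - 93.28.166.0/24 clear@24
  Q 200.232.189.6: descend 110010001110100010111101 ; hops seen [H4,H1,H1,H4] ; pick H4
  add 93.28.166.0/24 -> H1 at depth 24
  add 93.28.166.160/28 -> H3 at depth 28
  Q 101.17.125.185: descend 01 ; hops seen [H4] ; pick H4
  add 200.232.128.0/18 -> H4 at depth 18
  add 93.28.160.0/19 -> H2 at depth 19
  - 0.0.0.0/0 clear@0
  add 92.0.0.0/6 -> H1 at depth 6
  add 200.128.0.0/9 -> H1 at depth 9
  add 200.232.189.150/32 -> H3 at depth 32
  - 200.232.128.0/18 clear@18
  add 200.232.188.0/22 -> H2 at depth 22
  add 93.28.166.160/28 -> H0 at depth 28
  add 200.232.189.150/32 -> H3 at depth 32
  Q 200.232.189.0: descend 110010001110100010111101 ; hops seen [H1,H1,H1,H2,H4] ; pick H4
  Q 93.28.166.175: descend 0101110100011100101001101010 ; hops seen [H1,H2,H1,H0] ; pick H0

== LOOKUPS ==
["H4","H4","H4","H0"]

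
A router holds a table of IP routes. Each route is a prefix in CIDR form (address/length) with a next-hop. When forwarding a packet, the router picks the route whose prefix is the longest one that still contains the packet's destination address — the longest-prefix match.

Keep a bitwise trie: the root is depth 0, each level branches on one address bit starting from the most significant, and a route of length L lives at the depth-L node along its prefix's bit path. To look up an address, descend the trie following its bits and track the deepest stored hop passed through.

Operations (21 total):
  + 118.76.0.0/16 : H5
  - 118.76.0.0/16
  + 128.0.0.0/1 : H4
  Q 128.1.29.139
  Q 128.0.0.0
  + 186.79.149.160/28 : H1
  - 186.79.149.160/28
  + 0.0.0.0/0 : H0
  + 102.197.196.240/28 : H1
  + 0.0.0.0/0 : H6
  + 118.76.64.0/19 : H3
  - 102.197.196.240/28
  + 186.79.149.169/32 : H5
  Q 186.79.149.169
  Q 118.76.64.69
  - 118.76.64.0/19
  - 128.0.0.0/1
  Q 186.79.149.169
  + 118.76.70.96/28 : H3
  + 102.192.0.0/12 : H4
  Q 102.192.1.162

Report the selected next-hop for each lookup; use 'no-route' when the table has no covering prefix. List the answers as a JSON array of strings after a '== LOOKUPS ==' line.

Apply in order:
  + 118.76.0.0/16 (H5) depth=16
  del 118.76.0.0/16 (clear depth 16)
  + 128.0.0.0/1 (H4) depth=1
  ? 128.1.29.139  path d0:-→d1:H4  best=H4
  ? 128.0.0.0  path d0:-→d1:H4  best=H4
  + 186.79.149.160/28 (H1) depth=28
  del 186.79.149.160/28 (clear depth 28)
  + 0.0.0.0/0 (H0) depth=0
  + 102.197.196.240/28 (H1) depth=28
  + 0.0.0.0/0 (H6) depth=0
  + 118.76.64.0/19 (H3) depth=19
  del 102.197.196.240/28 (clear depth 28)
  + 186.79.149.169/32 (H5) depth=32
  ? 186.79.149.169  path d0:H6→d1:H4→d2:-→d3:-→d4:-→d5:-→d6:-→d7:-→d8:-→d9:-→d10:-→d11:-→d12:-→d13:-→d14:-→d15:-→d16:-→d17:-→d18:-→d19:-→d20:-→d21:-→d22:-→d23:-→d24:-→d25:-→d26:-→d27:-→d28:-→d29:-→d30:-→d31:-→d32:H5  best=H5
  ? 118.76.64.69  path d0:H6→d1:-→d2:-→d3:-→d4:-→d5:-→d6:-→d7:-→d8:-→d9:-→d10:-→d11:-→d12:-→d13:-→d14:-→d15:-→d16:-→d17:-→d18:-→d19:H3  best=H3
  del 118.76.64.0/19 (clear depth 19)
  del 128.0.0.0/1 (clear depth 1)
  ? 186.79.149.169  path d0:H6→d1:-→d2:-→d3:-→d4:-→d5:-→d6:-→d7:-→d8:-→d9:-→d10:-→d11:-→d12:-→d13:-→d14:-→d15:-→d16:-→d17:-→d18:-→d19:-→d20:-→d21:-→d22:-→d23:-→d24:-→d25:-→d26:-→d27:-→d28:-→d29:-→d30:-→d31:-→d32:H5  best=H5
  + 118.76.70.96/28 (H3) depth=28
  + 102.192.0.0/12 (H4) depth=12
  ? 102.192.1.162  path d0:H6→d1:-→d2:-→d3:-→d4:-→d5:-→d6:-→d7:-→d8:-→d9:-→d10:-→d11:-→d12:H4→d13:-  best=H4

== LOOKUPS ==
["H4","H4","H5","H3","H5","H4"]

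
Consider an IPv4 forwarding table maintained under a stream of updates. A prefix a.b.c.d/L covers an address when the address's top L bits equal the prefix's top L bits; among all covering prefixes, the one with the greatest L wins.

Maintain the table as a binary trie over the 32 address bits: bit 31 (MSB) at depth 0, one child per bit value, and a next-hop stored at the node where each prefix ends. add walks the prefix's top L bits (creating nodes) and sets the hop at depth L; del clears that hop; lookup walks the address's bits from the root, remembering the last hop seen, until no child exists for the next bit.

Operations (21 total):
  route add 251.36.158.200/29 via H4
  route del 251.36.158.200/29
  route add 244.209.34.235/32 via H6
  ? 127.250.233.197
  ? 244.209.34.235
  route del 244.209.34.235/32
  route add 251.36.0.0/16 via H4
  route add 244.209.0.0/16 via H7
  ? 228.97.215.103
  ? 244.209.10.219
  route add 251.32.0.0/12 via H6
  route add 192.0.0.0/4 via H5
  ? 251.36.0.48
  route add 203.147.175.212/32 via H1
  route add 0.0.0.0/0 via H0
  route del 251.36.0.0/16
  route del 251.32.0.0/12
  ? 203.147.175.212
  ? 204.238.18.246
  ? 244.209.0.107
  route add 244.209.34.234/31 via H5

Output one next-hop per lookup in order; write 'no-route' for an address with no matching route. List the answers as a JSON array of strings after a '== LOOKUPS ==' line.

Apply in order:
  + 251.36.158.200/29 (H4) depth=29
  - 251.36.158.200/29 clear@29
  + 244.209.34.235/32 (H6) depth=32
  Q 127.250.233.197: descend ε ; hops seen [∅] ; pick no-route
  Q 244.209.34.235: descend 11110100110100010010001011101011 ; hops seen [H6] ; pick H6
  - 244.209.34.235/32 clear@32
  + 251.36.0.0/16 (H4) depth=16
  + 244.209.0.0/16 (H7) depth=16
  Q 228.97.215.103: descend 111 ; hops seen [∅] ; pick no-route
  Q 244.209.10.219: descend 111101001101000100 ; hops seen [H7] ; pick H7
  + 251.32.0.0/12 (H6) depth=12
  + 192.0.0.0/4 (H5) depth=4
  Q 251.36.0.48: descend 1111101100100100 ; hops seen [H6,H4] ; pick H4
  + 203.147.175.212/32 (H1) depth=32
  + 0.0.0.0/0 (H0) depth=0
  - 251.36.0.0/16 clear@16
  - 251.32.0.0/12 clear@12
  Q 203.147.175.212: descend 11001011100100111010111111010100 ; hops seen [H0,H5,H1] ; pick H1
  Q 204.238.18.246: descend 11001 ; hops seen [H0,H5] ; pick H5
  Q 244.209.0.107: descend 111101001101000100 ; hops seen [H0,H7] ; pick H7
  + 244.209.34.234/31 (H5) depth=31

== LOOKUPS ==
["no-route","H6","no-route","H7","H4","H1","H5","H7"]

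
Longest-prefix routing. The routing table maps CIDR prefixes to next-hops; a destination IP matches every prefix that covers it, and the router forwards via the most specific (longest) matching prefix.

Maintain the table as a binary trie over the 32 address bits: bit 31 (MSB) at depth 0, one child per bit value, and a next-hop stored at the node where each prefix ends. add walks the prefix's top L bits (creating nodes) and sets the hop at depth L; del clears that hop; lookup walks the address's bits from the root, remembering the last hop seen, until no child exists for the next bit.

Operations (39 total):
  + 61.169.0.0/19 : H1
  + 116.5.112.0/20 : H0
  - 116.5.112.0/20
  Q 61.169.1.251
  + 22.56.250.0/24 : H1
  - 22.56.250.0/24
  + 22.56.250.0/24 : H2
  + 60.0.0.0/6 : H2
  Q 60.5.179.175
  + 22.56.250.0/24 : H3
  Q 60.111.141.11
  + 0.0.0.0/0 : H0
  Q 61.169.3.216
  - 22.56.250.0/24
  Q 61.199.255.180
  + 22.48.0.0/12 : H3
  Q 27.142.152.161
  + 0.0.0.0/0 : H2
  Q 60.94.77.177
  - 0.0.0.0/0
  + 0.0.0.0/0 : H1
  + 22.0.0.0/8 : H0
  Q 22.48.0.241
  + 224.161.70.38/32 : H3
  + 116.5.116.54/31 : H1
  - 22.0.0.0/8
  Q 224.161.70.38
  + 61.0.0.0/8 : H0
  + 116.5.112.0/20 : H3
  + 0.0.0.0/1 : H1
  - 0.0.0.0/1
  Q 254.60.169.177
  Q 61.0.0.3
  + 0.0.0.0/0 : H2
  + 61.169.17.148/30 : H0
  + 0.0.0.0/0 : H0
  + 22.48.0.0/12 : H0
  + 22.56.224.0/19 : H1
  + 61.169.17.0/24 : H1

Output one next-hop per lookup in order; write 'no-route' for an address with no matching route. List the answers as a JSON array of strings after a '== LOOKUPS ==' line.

Process each operation:
  + 61.169.0.0/19 (H1) depth=19
  + 116.5.112.0/20 (H0) depth=20
  - 116.5.112.0/20 clear@20
  lookup 61.169.1.251: bits 0011110110101001000 walk d0:-→d1:-→d2:-→d3:-→d4:-→d5:-→d6:-→d7:-→d8:-→d9:-→d10:-→d11:-→d12:-→d13:-→d14:-→d15:-→d16:-→d17:-→d18:-→d19:H1 -> H1
  + 22.56.250.0/24 (H1) depth=24
  - 22.56.250.0/24 clear@24
  + 22.56.250.0/24 (H2) depth=24
  + 60.0.0.0/6 (H2) depth=6
  lookup 60.5.179.175: bits 0011110 walk d0:-→d1:-→d2:-→d3:-→d4:-→d5:-→d6:H2→d7:- -> H2
  + 22.56.250.0/24 (H3) depth=24
  lookup 60.111.141.11: bits 0011110 walk d0:-→d1:-→d2:-→d3:-→d4:-→d5:-→d6:H2→d7:- -> H2
  + 0.0.0.0/0 (H0) depth=0
  lookup 61.169.3.216: bits 0011110110101001000 walk d0:H0→d1:-→d2:-→d3:-→d4:-→d5:-→d6:H2→d7:-→d8:-→d9:-→d10:-→d11:-→d12:-→d13:-→d14:-→d15:-→d16:-→d17:-→d18:-→d19:H1 -> H1
  - 22.56.250.0/24 clear@24
  lookup 61.199.255.180: bits 001111011 walk d0:H0→d1:-→d2:-→d3:-→d4:-→d5:-→d6:H2→d7:-→d8:-→d9:- -> H2
  + 22.48.0.0/12 (H3) depth=12
  lookup 27.142.152.161: bits 0001 walk d0:H0→d1:-→d2:-→d3:-→d4:- -> H0
  + 0.0.0.0/0 (H2) depth=0
  lookup 60.94.77.177: bits 0011110 walk d0:H2→d1:-→d2:-→d3:-→d4:-→d5:-→d6:H2→d7:- -> H2
  - 0.0.0.0/0 clear@0
  + 0.0.0.0/0 (H1) depth=0
  + 22.0.0.0/8 (H0) depth=8
  lookup 22.48.0.241: bits 000101100011 walk d0:H1→d1:-→d2:-→d3:-→d4:-→d5:-→d6:-→d7:-→d8:H0→d9:-→d10:-→d11:-→d12:H3 -> H3
  + 224.161.70.38/32 (H3) depth=32
  + 116.5.116.54/31 (H1) depth=31
  - 22.0.0.0/8 clear@8
  lookup 224.161.70.38: bits 11100000101000010100011000100110 walk d0:H1→d1:-→d2:-→d3:-→d4:-→d5:-→d6:-→d7:-→d8:-→d9:-→d10:-→d11:-→d12:-→d13:-→d14:-→d15:-→d16:-→d17:-→d18:-→d19:-→d20:-→d21:-→d22:-→d23:-→d24:-→d25:-→d26:-→d27:-→d28:-→d29:-→d30:-→d31:-→d32:H3 -> H3
  + 61.0.0.0/8 (H0) depth=8
  + 116.5.112.0/20 (H3) depth=20
  + 0.0.0.0/1 (H1) depth=1
  - 0.0.0.0/1 clear@1
  lookup 254.60.169.177: bits 111 walk d0:H1→d1:-→d2:-→d3:- -> H1
  lookup 61.0.0.3: bits 00111101 walk d0:H1→d1:-→d2:-→d3:-→d4:-→d5:-→d6:H2→d7:-→d8:H0 -> H0
  + 0.0.0.0/0 (H2) depth=0
  + 61.169.17.148/30 (H0) depth=30
  + 0.0.0.0/0 (H0) depth=0
  + 22.48.0.0/12 (H0) depth=12
  + 22.56.224.0/19 (H1) depth=19
  + 61.169.17.0/24 (H1) depth=24

== LOOKUPS ==
["H1","H2","H2","H1","H2","H0","H2","H3","H3","H1","H0"]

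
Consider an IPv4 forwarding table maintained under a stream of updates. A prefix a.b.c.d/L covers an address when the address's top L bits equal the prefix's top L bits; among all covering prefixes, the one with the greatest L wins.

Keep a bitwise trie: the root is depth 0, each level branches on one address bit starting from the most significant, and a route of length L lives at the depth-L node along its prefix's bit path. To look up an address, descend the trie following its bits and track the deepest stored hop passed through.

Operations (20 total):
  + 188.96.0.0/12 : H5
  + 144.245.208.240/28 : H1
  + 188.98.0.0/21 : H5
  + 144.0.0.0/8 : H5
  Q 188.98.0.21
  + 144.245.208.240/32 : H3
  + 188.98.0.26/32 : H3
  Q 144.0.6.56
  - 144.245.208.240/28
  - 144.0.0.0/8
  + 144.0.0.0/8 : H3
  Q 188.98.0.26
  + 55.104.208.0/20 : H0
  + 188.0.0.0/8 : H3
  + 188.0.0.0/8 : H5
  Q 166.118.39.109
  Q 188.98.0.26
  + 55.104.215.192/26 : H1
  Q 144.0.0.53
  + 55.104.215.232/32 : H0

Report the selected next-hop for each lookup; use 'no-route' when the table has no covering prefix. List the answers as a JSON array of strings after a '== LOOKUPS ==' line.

Trace:
  add 188.96.0.0/12 -> H5 at depth 12
  add 144.245.208.240/28 -> H1 at depth 28
  add 188.98.0.0/21 -> H5 at depth 21
  add 144.0.0.0/8 -> H5 at depth 8
  Q 188.98.0.21: descend 101111000110001000000 ; hops seen [H5,H5] ; pick H5
  add 144.245.208.240/32 -> H3 at depth 32
  add 188.98.0.26/32 -> H3 at depth 32
  Q 144.0.6.56: descend 10010000 ; hops seen [H5] ; pick H5
  del 144.245.208.240/28 (clear depth 28)
  del 144.0.0.0/8 (clear depth 8)
  add 144.0.0.0/8 -> H3 at depth 8
  Q 188.98.0.26: descend 10111100011000100000000000011010 ; hops seen [H5,H5,H3] ; pick H3
  add 55.104.208.0/20 -> H0 at depth 20
  add 188.0.0.0/8 -> H3 at depth 8
  add 188.0.0.0/8 -> H5 at depth 8
  Q 166.118.39.109: descend 101 ; hops seen [∅] ; pick no-route
  Q 188.98.0.26: descend 10111100011000100000000000011010 ; hops seen [H5,H5,H5,H3] ; pick H3
  add 55.104.215.192/26 -> H1 at depth 26
  Q 144.0.0.53: descend 10010000 ; hops seen [H3] ; pick H3
  add 55.104.215.232/32 -> H0 at depth 32

== LOOKUPS ==
["H5","H5","H3","no-route","H3","H3"]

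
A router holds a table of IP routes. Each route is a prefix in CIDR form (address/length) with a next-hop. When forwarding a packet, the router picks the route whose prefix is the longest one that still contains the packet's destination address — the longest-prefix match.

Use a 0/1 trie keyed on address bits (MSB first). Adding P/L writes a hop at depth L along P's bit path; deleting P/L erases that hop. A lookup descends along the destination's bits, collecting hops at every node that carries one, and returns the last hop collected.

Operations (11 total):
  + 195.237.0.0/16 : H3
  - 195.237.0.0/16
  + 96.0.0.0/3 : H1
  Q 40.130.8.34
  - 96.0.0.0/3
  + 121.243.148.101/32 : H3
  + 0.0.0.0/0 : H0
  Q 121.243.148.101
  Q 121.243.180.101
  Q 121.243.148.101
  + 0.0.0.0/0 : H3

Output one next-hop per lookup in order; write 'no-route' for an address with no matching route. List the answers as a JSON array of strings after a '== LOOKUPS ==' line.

Apply in order:
  + 195.237.0.0/16 (H3) depth=16
  - 195.237.0.0/16 clear@16
  + 96.0.0.0/3 (H1) depth=3
  Q 40.130.8.34: descend 0 ; hops seen [∅] ; pick no-route
  - 96.0.0.0/3 clear@3
  + 121.243.148.101/32 (H3) depth=32
  + 0.0.0.0/0 (H0) depth=0
  Q 121.243.148.101: descend 01111001111100111001010001100101 ; hops seen [H0,H3] ; pick H3
  Q 121.243.180.101: descend 011110011111001110 ; hops seen [H0] ; pick H0
  Q 121.243.148.101: descend 01111001111100111001010001100101 ; hops seen [H0,H3] ; pick H3
  + 0.0.0.0/0 (H3) depth=0

== LOOKUPS ==
["no-route","H3","H0","H3"]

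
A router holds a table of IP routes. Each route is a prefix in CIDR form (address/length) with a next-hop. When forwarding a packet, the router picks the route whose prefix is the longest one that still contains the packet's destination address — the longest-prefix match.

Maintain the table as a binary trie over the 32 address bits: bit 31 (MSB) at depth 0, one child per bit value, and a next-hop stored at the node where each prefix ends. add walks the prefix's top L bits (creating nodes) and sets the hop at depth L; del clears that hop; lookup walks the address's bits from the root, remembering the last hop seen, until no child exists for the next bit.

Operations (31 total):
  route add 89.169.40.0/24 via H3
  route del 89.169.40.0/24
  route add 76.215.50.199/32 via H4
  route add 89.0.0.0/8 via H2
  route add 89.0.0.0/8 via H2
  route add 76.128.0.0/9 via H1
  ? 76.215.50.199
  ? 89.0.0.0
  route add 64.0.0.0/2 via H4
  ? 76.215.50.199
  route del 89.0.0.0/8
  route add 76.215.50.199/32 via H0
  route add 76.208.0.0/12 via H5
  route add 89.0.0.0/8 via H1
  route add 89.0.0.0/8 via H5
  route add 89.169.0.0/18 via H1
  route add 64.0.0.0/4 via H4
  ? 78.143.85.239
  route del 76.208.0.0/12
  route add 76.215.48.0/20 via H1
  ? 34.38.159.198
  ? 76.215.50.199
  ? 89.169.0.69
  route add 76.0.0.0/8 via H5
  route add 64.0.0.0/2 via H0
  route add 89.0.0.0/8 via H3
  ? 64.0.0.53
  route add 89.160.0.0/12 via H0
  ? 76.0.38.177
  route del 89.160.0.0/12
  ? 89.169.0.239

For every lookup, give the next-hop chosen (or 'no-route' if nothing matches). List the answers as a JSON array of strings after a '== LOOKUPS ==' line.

Apply in order:
  add 89.169.40.0/24 -> H3 at depth 24
  del 89.169.40.0/24 (clear depth 24)
  add 76.215.50.199/32 -> H4 at depth 32
  add 89.0.0.0/8 -> H2 at depth 8
  add 89.0.0.0/8 -> H2 at depth 8
  add 76.128.0.0/9 -> H1 at depth 9
  ? 76.215.50.199  path d0:-→d1:-→d2:-→d3:-→d4:-→d5:-→d6:-→d7:-→d8:-→d9:H1→d10:-→d11:-→d12:-→d13:-→d14:-→d15:-→d16:-→d17:-→d18:-→d19:-→d20:-→d21:-→d22:-→d23:-→d24:-→d25:-→d26:-→d27:-→d28:-→d29:-→d30:-→d31:-→d32:H4  best=H4
  ? 89.0.0.0  path d0:-→d1:-→d2:-→d3:-→d4:-→d5:-→d6:-→d7:-→d8:H2  best=H2
  add 64.0.0.0/2 -> H4 at depth 2
  ? 76.215.50.199  path d0:-→d1:-→d2:H4→d3:-→d4:-→d5:-→d6:-→d7:-→d8:-→d9:H1→d10:-→d11:-→d12:-→d13:-→d14:-→d15:-→d16:-→d17:-→d18:-→d19:-→d20:-→d21:-→d22:-→d23:-→d24:-→d25:-→d26:-→d27:-→d28:-→d29:-→d30:-→d31:-→d32:H4  best=H4
  del 89.0.0.0/8 (clear depth 8)
  add 76.215.50.199/32 -> H0 at depth 32
  add 76.208.0.0/12 -> H5 at depth 12
  add 89.0.0.0/8 -> H1 at depth 8
  add 89.0.0.0/8 -> H5 at depth 8
  add 89.169.0.0/18 -> H1 at depth 18
  add 64.0.0.0/4 -> H4 at depth 4
  ? 78.143.85.239  path d0:-→d1:-→d2:H4→d3:-→d4:H4→d5:-→d6:-  best=H4
  del 76.208.0.0/12 (clear depth 12)
  add 76.215.48.0/20 -> H1 at depth 20
  ? 34.38.159.198  path d0:-→d1:-  best=no-route
  ? 76.215.50.199  path d0:-→d1:-→d2:H4→d3:-→d4:H4→d5:-→d6:-→d7:-→d8:-→d9:H1→d10:-→d11:-→d12:-→d13:-→d14:-→d15:-→d16:-→d17:-→d18:-→d19:-→d20:H1→d21:-→d22:-→d23:-→d24:-→d25:-→d26:-→d27:-→d28:-→d29:-→d30:-→d31:-→d32:H0  best=H0
  ? 89.169.0.69  path d0:-→d1:-→d2:H4→d3:-→d4:-→d5:-→d6:-→d7:-→d8:H5→d9:-→d10:-→d11:-→d12:-→d13:-→d14:-→d15:-→d16:-→d17:-→d18:H1  best=H1
  add 76.0.0.0/8 -> H5 at depth 8
  add 64.0.0.0/2 -> H0 at depth 2
  add 89.0.0.0/8 -> H3 at depth 8
  ? 64.0.0.53  path d0:-→d1:-→d2:H0→d3:-→d4:H4  best=H4
  add 89.160.0.0/12 -> H0 at depth 12
  ? 76.0.38.177  path d0:-→d1:-→d2:H0→d3:-→d4:H4→d5:-→d6:-→d7:-→d8:H5  best=H5
  del 89.160.0.0/12 (clear depth 12)
  ? 89.169.0.239  path d0:-→d1:-→d2:H0→d3:-→d4:-→d5:-→d6:-→d7:-→d8:H3→d9:-→d10:-→d11:-→d12:-→d13:-→d14:-→d15:-→d16:-→d17:-→d18:H1  best=H1

== LOOKUPS ==
["H4","H2","H4","H4","no-route","H0","H1","H4","H5","H1"]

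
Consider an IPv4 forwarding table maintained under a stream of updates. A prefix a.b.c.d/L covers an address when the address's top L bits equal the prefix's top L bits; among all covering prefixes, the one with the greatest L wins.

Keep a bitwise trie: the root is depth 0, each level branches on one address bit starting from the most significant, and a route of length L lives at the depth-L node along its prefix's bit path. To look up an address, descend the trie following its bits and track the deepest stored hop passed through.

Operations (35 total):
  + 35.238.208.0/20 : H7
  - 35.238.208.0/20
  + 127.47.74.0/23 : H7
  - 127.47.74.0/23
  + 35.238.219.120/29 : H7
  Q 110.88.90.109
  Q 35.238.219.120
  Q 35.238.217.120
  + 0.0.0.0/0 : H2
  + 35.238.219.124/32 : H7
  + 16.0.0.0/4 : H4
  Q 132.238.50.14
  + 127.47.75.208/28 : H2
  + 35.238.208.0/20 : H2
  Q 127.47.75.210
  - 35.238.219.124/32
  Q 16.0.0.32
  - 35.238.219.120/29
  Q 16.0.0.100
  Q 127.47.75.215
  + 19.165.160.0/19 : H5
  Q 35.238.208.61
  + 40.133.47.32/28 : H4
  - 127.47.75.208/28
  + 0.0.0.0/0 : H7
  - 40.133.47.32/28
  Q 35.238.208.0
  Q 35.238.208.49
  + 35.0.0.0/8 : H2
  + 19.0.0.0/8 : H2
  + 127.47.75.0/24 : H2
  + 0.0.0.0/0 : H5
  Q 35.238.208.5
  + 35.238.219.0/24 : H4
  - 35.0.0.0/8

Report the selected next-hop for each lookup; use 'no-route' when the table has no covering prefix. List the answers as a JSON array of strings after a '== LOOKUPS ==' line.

Trace:
  add 35.238.208.0/20 -> H7 at depth 20
  - 35.238.208.0/20 clear@20
  add 127.47.74.0/23 -> H7 at depth 23
  - 127.47.74.0/23 clear@23
  add 35.238.219.120/29 -> H7 at depth 29
  Q 110.88.90.109: descend 011 ; hops seen [∅] ; pick no-route
  Q 35.238.219.120: descend 00100011111011101101101101111 ; hops seen [H7] ; pick H7
  Q 35.238.217.120: descend 0010001111101110110110 ; hops seen [∅] ; pick no-route
  add 0.0.0.0/0 -> H2 at depth 0
  add 35.238.219.124/32 -> H7 at depth 32
  add 16.0.0.0/4 -> H4 at depth 4
  Q 132.238.50.14: descend ε ; hops seen [H2] ; pick H2
  add 127.47.75.208/28 -> H2 at depth 28
  add 35.238.208.0/20 -> H2 at depth 20
  Q 127.47.75.210: descend 0111111100101111010010111101 ; hops seen [H2,H2] ; pick H2
  - 35.238.219.124/32 clear@32
  Q 16.0.0.32: descend 0001 ; hops seen [H2,H4] ; pick H4
  - 35.238.219.120/29 clear@29
  Q 16.0.0.100: descend 0001 ; hops seen [H2,H4] ; pick H4
  Q 127.47.75.215: descend 0111111100101111010010111101 ; hops seen [H2,H2] ; pick H2
  add 19.165.160.0/19 -> H5 at depth 19
  Q 35.238.208.61: descend 00100011111011101101 ; hops seen [H2,H2] ; pick H2
  add 40.133.47.32/28 -> H4 at depth 28
  - 127.47.75.208/28 clear@28
  add 0.0.0.0/0 -> H7 at depth 0
  - 40.133.47.32/28 clear@28
  Q 35.238.208.0: descend 00100011111011101101 ; hops seen [H7,H2] ; pick H2
  Q 35.238.208.49: descend 00100011111011101101 ; hops seen [H7,H2] ; pick H2
  add 35.0.0.0/8 -> H2 at depth 8
  add 19.0.0.0/8 -> H2 at depth 8
  add 127.47.75.0/24 -> H2 at depth 24
  add 0.0.0.0/0 -> H5 at depth 0
  Q 35.238.208.5: descend 00100011111011101101 ; hops seen [H5,H2,H2] ; pick H2
  add 35.238.219.0/24 -> H4 at depth 24
  - 35.0.0.0/8 clear@8

== LOOKUPS ==
["no-route","H7","no-route","H2","H2","H4","H4","H2","H2","H2","H2","H2"]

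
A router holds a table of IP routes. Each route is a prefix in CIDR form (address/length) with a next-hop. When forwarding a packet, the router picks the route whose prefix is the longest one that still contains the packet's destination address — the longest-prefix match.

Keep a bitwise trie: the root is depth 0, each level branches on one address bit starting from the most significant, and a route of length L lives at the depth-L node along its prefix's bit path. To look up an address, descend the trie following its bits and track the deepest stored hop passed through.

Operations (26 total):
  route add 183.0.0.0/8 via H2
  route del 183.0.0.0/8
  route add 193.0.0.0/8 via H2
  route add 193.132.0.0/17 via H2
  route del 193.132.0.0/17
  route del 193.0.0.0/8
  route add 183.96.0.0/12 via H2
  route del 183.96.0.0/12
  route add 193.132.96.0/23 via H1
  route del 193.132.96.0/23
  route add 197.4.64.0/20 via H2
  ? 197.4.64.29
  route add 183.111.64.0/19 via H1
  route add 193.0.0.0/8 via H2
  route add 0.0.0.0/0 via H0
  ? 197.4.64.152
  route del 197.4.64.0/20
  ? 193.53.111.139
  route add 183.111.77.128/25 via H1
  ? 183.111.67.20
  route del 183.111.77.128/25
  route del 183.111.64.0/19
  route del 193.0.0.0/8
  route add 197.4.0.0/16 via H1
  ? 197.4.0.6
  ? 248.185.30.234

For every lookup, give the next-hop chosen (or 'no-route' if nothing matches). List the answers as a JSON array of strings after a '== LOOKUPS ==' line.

Trace:
  add 183.0.0.0/8 -> H2 at depth 8
  del 183.0.0.0/8 (clear depth 8)
  add 193.0.0.0/8 -> H2 at depth 8
  add 193.132.0.0/17 -> H2 at depth 17
  del 193.132.0.0/17 (clear depth 17)
  del 193.0.0.0/8 (clear depth 8)
  add 183.96.0.0/12 -> H2 at depth 12
  del 183.96.0.0/12 (clear depth 12)
  add 193.132.96.0/23 -> H1 at depth 23
  del 193.132.96.0/23 (clear depth 23)
  add 197.4.64.0/20 -> H2 at depth 20
  lookup 197.4.64.29: bits 11000101000001000100 walk d0:-→d1:-→d2:-→d3:-→d4:-→d5:-→d6:-→d7:-→d8:-→d9:-→d10:-→d11:-→d12:-→d13:-→d14:-→d15:-→d16:-→d17:-→d18:-→d19:-→d20:H2 -> H2
  add 183.111.64.0/19 -> H1 at depth 19
  add 193.0.0.0/8 -> H2 at depth 8
  add 0.0.0.0/0 -> H0 at depth 0
  lookup 197.4.64.152: bits 11000101000001000100 walk d0:H0→d1:-→d2:-→d3:-→d4:-→d5:-→d6:-→d7:-→d8:-→d9:-→d10:-→d11:-→d12:-→d13:-→d14:-→d15:-→d16:-→d17:-→d18:-→d19:-→d20:H2 -> H2
  del 197.4.64.0/20 (clear depth 20)
  lookup 193.53.111.139: bits 11000001 walk d0:H0→d1:-→d2:-→d3:-→d4:-→d5:-→d6:-→d7:-→d8:H2 -> H2
  add 183.111.77.128/25 -> H1 at depth 25
  lookup 183.111.67.20: bits 10110111011011110100 walk d0:H0→d1:-→d2:-→d3:-→d4:-→d5:-→d6:-→d7:-→d8:-→d9:-→d10:-→d11:-→d12:-→d13:-→d14:-→d15:-→d16:-→d17:-→d18:-→d19:H1→d20:- -> H1
  del 183.111.77.128/25 (clear depth 25)
  del 183.111.64.0/19 (clear depth 19)
  del 193.0.0.0/8 (clear depth 8)
  add 197.4.0.0/16 -> H1 at depth 16
  lookup 197.4.0.6: bits 11000101000001000 walk d0:H0→d1:-→d2:-→d3:-→d4:-→d5:-→d6:-→d7:-→d8:-→d9:-→d10:-→d11:-→d12:-→d13:-→d14:-→d15:-→d16:H1→d17:- -> H1
  lookup 248.185.30.234: bits 11 walk d0:H0→d1:-→d2:- -> H0

== LOOKUPS ==
["H2","H2","H2","H1","H1","H0"]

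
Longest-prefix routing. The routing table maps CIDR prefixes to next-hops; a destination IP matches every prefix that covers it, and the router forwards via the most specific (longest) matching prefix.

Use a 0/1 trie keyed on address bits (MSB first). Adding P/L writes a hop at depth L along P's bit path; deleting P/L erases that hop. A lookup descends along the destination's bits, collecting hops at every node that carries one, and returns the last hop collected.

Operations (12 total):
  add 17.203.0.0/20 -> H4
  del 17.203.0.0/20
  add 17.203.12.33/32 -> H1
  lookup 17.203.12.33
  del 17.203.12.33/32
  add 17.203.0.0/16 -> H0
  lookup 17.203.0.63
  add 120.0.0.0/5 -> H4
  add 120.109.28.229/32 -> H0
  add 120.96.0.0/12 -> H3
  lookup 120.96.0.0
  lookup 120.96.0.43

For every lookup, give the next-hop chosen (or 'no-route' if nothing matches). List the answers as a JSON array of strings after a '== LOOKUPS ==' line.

Apply in order:
  + 17.203.0.0/20 (H4) depth=20
  del 17.203.0.0/20 (clear depth 20)
  + 17.203.12.33/32 (H1) depth=32
  lookup 17.203.12.33: bits 00010001110010110000110000100001 walk d0:-→d1:-→d2:-→d3:-→d4:-→d5:-→d6:-→d7:-→d8:-→d9:-→d10:-→d11:-→d12:-→d13:-→d14:-→d15:-→d16:-→d17:-→d18:-→d19:-→d20:-→d21:-→d22:-→d23:-→d24:-→d25:-→d26:-→d27:-→d28:-→d29:-→d30:-→d31:-→d32:H1 -> H1
  del 17.203.12.33/32 (clear depth 32)
  + 17.203.0.0/16 (H0) depth=16
  lookup 17.203.0.63: bits 00010001110010110000 walk d0:-→d1:-→d2:-→d3:-→d4:-→d5:-→d6:-→d7:-→d8:-→d9:-→d10:-→d11:-→d12:-→d13:-→d14:-→d15:-→d16:H0→d17:-→d18:-→d19:-→d20:- -> H0
  + 120.0.0.0/5 (H4) depth=5
  + 120.109.28.229/32 (H0) depth=32
  + 120.96.0.0/12 (H3) depth=12
  lookup 120.96.0.0: bits 011110000110 walk d0:-→d1:-→d2:-→d3:-→d4:-→d5:H4→d6:-→d7:-→d8:-→d9:-→d10:-→d11:-→d12:H3 -> H3
  lookup 120.96.0.43: bits 011110000110 walk d0:-→d1:-→d2:-→d3:-→d4:-→d5:H4→d6:-→d7:-→d8:-→d9:-→d10:-→d11:-→d12:H3 -> H3

== LOOKUPS ==
["H1","H0","H3","H3"]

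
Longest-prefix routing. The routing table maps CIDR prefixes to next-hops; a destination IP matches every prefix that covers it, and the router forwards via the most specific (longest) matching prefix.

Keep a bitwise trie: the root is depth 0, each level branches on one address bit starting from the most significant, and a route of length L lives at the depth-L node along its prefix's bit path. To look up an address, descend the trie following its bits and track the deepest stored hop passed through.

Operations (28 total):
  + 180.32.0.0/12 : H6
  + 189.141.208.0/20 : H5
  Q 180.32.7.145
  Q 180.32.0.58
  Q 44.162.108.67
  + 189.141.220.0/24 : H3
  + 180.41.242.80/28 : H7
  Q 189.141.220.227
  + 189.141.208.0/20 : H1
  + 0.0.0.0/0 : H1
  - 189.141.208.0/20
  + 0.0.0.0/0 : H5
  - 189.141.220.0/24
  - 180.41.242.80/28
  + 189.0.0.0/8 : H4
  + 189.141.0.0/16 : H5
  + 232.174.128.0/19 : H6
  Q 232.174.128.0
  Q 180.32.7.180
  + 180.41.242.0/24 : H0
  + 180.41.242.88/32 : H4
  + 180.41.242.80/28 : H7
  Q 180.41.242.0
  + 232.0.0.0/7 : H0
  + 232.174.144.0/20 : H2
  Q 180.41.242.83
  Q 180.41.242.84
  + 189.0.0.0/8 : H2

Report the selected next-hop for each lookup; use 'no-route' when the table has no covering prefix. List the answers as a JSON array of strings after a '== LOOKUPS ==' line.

Trace:
  add 180.32.0.0/12 -> H6 at depth 12
  add 189.141.208.0/20 -> H5 at depth 20
  lookup 180.32.7.145: bits 101101000010 walk d0:-→d1:-→d2:-→d3:-→d4:-→d5:-→d6:-→d7:-→d8:-→d9:-→d10:-→d11:-→d12:H6 -> H6
  lookup 180.32.0.58: bits 101101000010 walk d0:-→d1:-→d2:-→d3:-→d4:-→d5:-→d6:-→d7:-→d8:-→d9:-→d10:-→d11:-→d12:H6 -> H6
  lookup 44.162.108.67: bits ε walk d0:- -> no-route
  add 189.141.220.0/24 -> H3 at depth 24
  add 180.41.242.80/28 -> H7 at depth 28
  lookup 189.141.220.227: bits 101111011000110111011100 walk d0:-→d1:-→d2:-→d3:-→d4:-→d5:-→d6:-→d7:-→d8:-→d9:-→d10:-→d11:-→d12:-→d13:-→d14:-→d15:-→d16:-→d17:-→d18:-→d19:-→d20:H5→d21:-→d22:-→d23:-→d24:H3 -> H3
  add 189.141.208.0/20 -> H1 at depth 20
  add 0.0.0.0/0 -> H1 at depth 0
  del 189.141.208.0/20 (clear depth 20)
  add 0.0.0.0/0 -> H5 at depth 0
  del 189.141.220.0/24 (clear depth 24)
  del 180.41.242.80/28 (clear depth 28)
  add 189.0.0.0/8 -> H4 at depth 8
  add 189.141.0.0/16 -> H5 at depth 16
  add 232.174.128.0/19 -> H6 at depth 19
  lookup 232.174.128.0: bits 1110100010101110100 walk d0:H5→d1:-→d2:-→d3:-→d4:-→d5:-→d6:-→d7:-→d8:-→d9:-→d10:-→d11:-→d12:-→d13:-→d14:-→d15:-→d16:-→d17:-→d18:-→d19:H6 -> H6
  lookup 180.32.7.180: bits 101101000010 walk d0:H5→d1:-→d2:-→d3:-→d4:-→d5:-→d6:-→d7:-→d8:-→d9:-→d10:-→d11:-→d12:H6 -> H6
  add 180.41.242.0/24 -> H0 at depth 24
  add 180.41.242.88/32 -> H4 at depth 32
  add 180.41.242.80/28 -> H7 at depth 28
  lookup 180.41.242.0: bits 1011010000101001111100100 walk d0:H5→d1:-→d2:-→d3:-→d4:-→d5:-→d6:-→d7:-→d8:-→d9:-→d10:-→d11:-→d12:H6→d13:-→d14:-→d15:-→d16:-→d17:-→d18:-→d19:-→d20:-→d21:-→d22:-→d23:-→d24:H0→d25:- -> H0
  add 232.0.0.0/7 -> H0 at depth 7
  add 232.174.144.0/20 -> H2 at depth 20
  lookup 180.41.242.83: bits 1011010000101001111100100101 walk d0:H5→d1:-→d2:-→d3:-→d4:-→d5:-→d6:-→d7:-→d8:-→d9:-→d10:-→d11:-→d12:H6→d13:-→d14:-→d15:-→d16:-→d17:-→d18:-→d19:-→d20:-→d21:-→d22:-→d23:-→d24:H0→d25:-→d26:-→d27:-→d28:H7 -> H7
  lookup 180.41.242.84: bits 1011010000101001111100100101 walk d0:H5→d1:-→d2:-→d3:-→d4:-→d5:-→d6:-→d7:-→d8:-→d9:-→d10:-→d11:-→d12:H6→d13:-→d14:-→d15:-→d16:-→d17:-→d18:-→d19:-→d20:-→d21:-→d22:-→d23:-→d24:H0→d25:-→d26:-→d27:-→d28:H7 -> H7
  add 189.0.0.0/8 -> H2 at depth 8

== LOOKUPS ==
["H6","H6","no-route","H3","H6","H6","H0","H7","H7"]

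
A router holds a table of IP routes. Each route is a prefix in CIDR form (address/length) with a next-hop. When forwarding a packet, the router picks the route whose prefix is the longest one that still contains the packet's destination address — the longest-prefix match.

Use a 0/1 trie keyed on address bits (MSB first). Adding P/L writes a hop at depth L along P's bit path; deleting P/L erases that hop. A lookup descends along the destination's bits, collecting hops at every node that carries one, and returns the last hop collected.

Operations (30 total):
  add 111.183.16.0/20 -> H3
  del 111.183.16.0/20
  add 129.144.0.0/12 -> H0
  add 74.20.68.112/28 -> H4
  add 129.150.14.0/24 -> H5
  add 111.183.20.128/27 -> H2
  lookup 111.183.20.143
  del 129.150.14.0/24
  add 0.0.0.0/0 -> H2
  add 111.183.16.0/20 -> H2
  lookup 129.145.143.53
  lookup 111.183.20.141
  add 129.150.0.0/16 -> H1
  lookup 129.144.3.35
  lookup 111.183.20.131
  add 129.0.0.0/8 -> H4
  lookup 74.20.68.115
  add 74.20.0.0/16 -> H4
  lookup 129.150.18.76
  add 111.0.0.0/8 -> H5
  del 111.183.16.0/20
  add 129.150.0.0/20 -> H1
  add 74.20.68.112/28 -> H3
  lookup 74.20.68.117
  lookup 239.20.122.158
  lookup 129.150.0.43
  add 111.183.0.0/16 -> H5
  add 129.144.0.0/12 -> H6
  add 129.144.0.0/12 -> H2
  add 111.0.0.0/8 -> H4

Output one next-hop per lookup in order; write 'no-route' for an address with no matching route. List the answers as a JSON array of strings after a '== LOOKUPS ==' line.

Process each operation:
  add 111.183.16.0/20 -> H3 at depth 20
  del 111.183.16.0/20 (clear depth 20)
  add 129.144.0.0/12 -> H0 at depth 12
  add 74.20.68.112/28 -> H4 at depth 28
  add 129.150.14.0/24 -> H5 at depth 24
  add 111.183.20.128/27 -> H2 at depth 27
  Q 111.183.20.143: descend 011011111011011100010100100 ; hops seen [H2] ; pick H2
  del 129.150.14.0/24 (clear depth 24)
  add 0.0.0.0/0 -> H2 at depth 0
  add 111.183.16.0/20 -> H2 at depth 20
  Q 129.145.143.53: descend 1000000110010 ; hops seen [H2,H0] ; pick H0
  Q 111.183.20.141: descend 011011111011011100010100100 ; hops seen [H2,H2,H2] ; pick H2
  add 129.150.0.0/16 -> H1 at depth 16
  Q 129.144.3.35: descend 1000000110010 ; hops seen [H2,H0] ; pick H0
  Q 111.183.20.131: descend 011011111011011100010100100 ; hops seen [H2,H2,H2] ; pick H2
  add 129.0.0.0/8 -> H4 at depth 8
  Q 74.20.68.115: descend 0100101000010100010001000111 ; hops seen [H2,H4] ; pick H4
  add 74.20.0.0/16 -> H4 at depth 16
  Q 129.150.18.76: descend 1000000110010110000 ; hops seen [H2,H4,H0,H1] ; pick H1
  add 111.0.0.0/8 -> H5 at depth 8
  del 111.183.16.0/20 (clear depth 20)
  add 129.150.0.0/20 -> H1 at depth 20
  add 74.20.68.112/28 -> H3 at depth 28
  Q 74.20.68.117: descend 0100101000010100010001000111 ; hops seen [H2,H4,H3] ; pick H3
  Q 239.20.122.158: descend 1 ; hops seen [H2] ; pick H2
  Q 129.150.0.43: descend 10000001100101100000 ; hops seen [H2,H4,H0,H1,H1] ; pick H1
  add 111.183.0.0/16 -> H5 at depth 16
  add 129.144.0.0/12 -> H6 at depth 12
  add 129.144.0.0/12 -> H2 at depth 12
  add 111.0.0.0/8 -> H4 at depth 8

== LOOKUPS ==
["H2","H0","H2","H0","H2","H4","H1","H3","H2","H1"]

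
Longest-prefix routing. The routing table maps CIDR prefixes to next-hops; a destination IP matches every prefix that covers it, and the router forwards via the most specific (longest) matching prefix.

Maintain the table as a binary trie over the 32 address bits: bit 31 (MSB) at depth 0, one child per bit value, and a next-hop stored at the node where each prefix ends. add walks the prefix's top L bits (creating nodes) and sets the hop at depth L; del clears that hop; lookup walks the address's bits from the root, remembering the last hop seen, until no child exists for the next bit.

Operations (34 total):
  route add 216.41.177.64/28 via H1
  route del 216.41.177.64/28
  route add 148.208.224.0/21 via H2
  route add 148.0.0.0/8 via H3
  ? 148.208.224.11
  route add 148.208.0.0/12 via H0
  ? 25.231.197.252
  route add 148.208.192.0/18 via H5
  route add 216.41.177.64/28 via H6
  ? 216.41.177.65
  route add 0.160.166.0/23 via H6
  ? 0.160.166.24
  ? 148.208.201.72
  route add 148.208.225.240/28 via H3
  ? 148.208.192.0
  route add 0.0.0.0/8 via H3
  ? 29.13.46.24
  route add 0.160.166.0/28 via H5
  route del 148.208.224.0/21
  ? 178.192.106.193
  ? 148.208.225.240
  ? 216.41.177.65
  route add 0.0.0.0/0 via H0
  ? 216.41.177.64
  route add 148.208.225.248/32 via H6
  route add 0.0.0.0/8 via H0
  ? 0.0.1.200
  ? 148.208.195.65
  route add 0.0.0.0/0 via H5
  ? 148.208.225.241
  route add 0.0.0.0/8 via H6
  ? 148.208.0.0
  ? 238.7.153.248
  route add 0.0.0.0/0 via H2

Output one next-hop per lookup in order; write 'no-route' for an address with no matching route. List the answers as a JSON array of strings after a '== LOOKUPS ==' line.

Process each operation:
  + 216.41.177.64/28 (H1) depth=28
  - 216.41.177.64/28 clear@28
  + 148.208.224.0/21 (H2) depth=21
  + 148.0.0.0/8 (H3) depth=8
  ? 148.208.224.11  path d0:-→d1:-→d2:-→d3:-→d4:-→d5:-→d6:-→d7:-→d8:H3→d9:-→d10:-→d11:-→d12:-→d13:-→d14:-→d15:-→d16:-→d17:-→d18:-→d19:-→d20:-→d21:H2  best=H2
  + 148.208.0.0/12 (H0) depth=12
  ? 25.231.197.252  path d0:-  best=no-route
  + 148.208.192.0/18 (H5) depth=18
  + 216.41.177.64/28 (H6) depth=28
  ? 216.41.177.65  path d0:-→d1:-→d2:-→d3:-→d4:-→d5:-→d6:-→d7:-→d8:-→d9:-→d10:-→d11:-→d12:-→d13:-→d14:-→d15:-→d16:-→d17:-→d18:-→d19:-→d20:-→d21:-→d22:-→d23:-→d24:-→d25:-→d26:-→d27:-→d28:H6  best=H6
  + 0.160.166.0/23 (H6) depth=23
  ? 0.160.166.24  path d0:-→d1:-→d2:-→d3:-→d4:-→d5:-→d6:-→d7:-→d8:-→d9:-→d10:-→d11:-→d12:-→d13:-→d14:-→d15:-→d16:-→d17:-→d18:-→d19:-→d20:-→d21:-→d22:-→d23:H6  best=H6
  ? 148.208.201.72  path d0:-→d1:-→d2:-→d3:-→d4:-→d5:-→d6:-→d7:-→d8:H3→d9:-→d10:-→d11:-→d12:H0→d13:-→d14:-→d15:-→d16:-→d17:-→d18:H5  best=H5
  + 148.208.225.240/28 (H3) depth=28
  ? 148.208.192.0  path d0:-→d1:-→d2:-→d3:-→d4:-→d5:-→d6:-→d7:-→d8:H3→d9:-→d10:-→d11:-→d12:H0→d13:-→d14:-→d15:-→d16:-→d17:-→d18:H5  best=H5
  + 0.0.0.0/8 (H3) depth=8
  ? 29.13.46.24  path d0:-→d1:-→d2:-→d3:-  best=no-route
  + 0.160.166.0/28 (H5) depth=28
  - 148.208.224.0/21 clear@21
  ? 178.192.106.193  path d0:-→d1:-→d2:-  best=no-route
  ? 148.208.225.240  path d0:-→d1:-→d2:-→d3:-→d4:-→d5:-→d6:-→d7:-→d8:H3→d9:-→d10:-→d11:-→d12:H0→d13:-→d14:-→d15:-→d16:-→d17:-→d18:H5→d19:-→d20:-→d21:-→d22:-→d23:-→d24:-→d25:-→d26:-→d27:-→d28:H3  best=H3
  ? 216.41.177.65  path d0:-→d1:-→d2:-→d3:-→d4:-→d5:-→d6:-→d7:-→d8:-→d9:-→d10:-→d11:-→d12:-→d13:-→d14:-→d15:-→d16:-→d17:-→d18:-→d19:-→d20:-→d21:-→d22:-→d23:-→d24:-→d25:-→d26:-→d27:-→d28:H6  best=H6
  + 0.0.0.0/0 (H0) depth=0
  ? 216.41.177.64  path d0:H0→d1:-→d2:-→d3:-→d4:-→d5:-→d6:-→d7:-→d8:-→d9:-→d10:-→d11:-→d12:-→d13:-→d14:-→d15:-→d16:-→d17:-→d18:-→d19:-→d20:-→d21:-→d22:-→d23:-→d24:-→d25:-→d26:-→d27:-→d28:H6  best=H6
  + 148.208.225.248/32 (H6) depth=32
  + 0.0.0.0/8 (H0) depth=8
  ? 0.0.1.200  path d0:H0→d1:-→d2:-→d3:-→d4:-→d5:-→d6:-→d7:-→d8:H0  best=H0
  ? 148.208.195.65  path d0:H0→d1:-→d2:-→d3:-→d4:-→d5:-→d6:-→d7:-→d8:H3→d9:-→d10:-→d11:-→d12:H0→d13:-→d14:-→d15:-→d16:-→d17:-→d18:H5  best=H5
  + 0.0.0.0/0 (H5) depth=0
  ? 148.208.225.241  path d0:H5→d1:-→d2:-→d3:-→d4:-→d5:-→d6:-→d7:-→d8:H3→d9:-→d10:-→d11:-→d12:H0→d13:-→d14:-→d15:-→d16:-→d17:-→d18:H5→d19:-→d20:-→d21:-→d22:-→d23:-→d24:-→d25:-→d26:-→d27:-→d28:H3  best=H3
  + 0.0.0.0/8 (H6) depth=8
  ? 148.208.0.0  path d0:H5→d1:-→d2:-→d3:-→d4:-→d5:-→d6:-→d7:-→d8:H3→d9:-→d10:-→d11:-→d12:H0→d13:-→d14:-→d15:-→d16:-  best=H0
  ? 238.7.153.248  path d0:H5→d1:-→d2:-  best=H5
  + 0.0.0.0/0 (H2) depth=0

== LOOKUPS ==
["H2","no-route","H6","H6","H5","H5","no-route","no-route","H3","H6","H6","H0","H5","H3","H0","H5"]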